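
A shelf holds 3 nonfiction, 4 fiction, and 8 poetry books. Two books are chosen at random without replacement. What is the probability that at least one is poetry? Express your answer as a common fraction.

P(no poetry) = 7/15 × 6/14 = 42/210 = 1/5.
P(at least one) = 1 − 1/5 = 4/5.

4/5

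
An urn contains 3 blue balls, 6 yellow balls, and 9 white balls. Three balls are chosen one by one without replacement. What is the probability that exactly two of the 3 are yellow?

One ordering (yellow drawn first) has probability 6/18 × 5/17 × 12/16 = 360/4896 = 5/68.
There are C(3,2) = 3 such orderings, each equally likely, so P = 3 × 5/68 = 15/68.

15/68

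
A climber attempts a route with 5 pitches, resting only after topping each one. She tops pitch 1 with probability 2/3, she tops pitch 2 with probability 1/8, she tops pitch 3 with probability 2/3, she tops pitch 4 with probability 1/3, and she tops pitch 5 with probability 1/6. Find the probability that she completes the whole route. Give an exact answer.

Multiplying along the chain,
P = 2/3 × 1/8 × 2/3 × 1/3 × 1/6 = 4/1296 = 1/324.

1/324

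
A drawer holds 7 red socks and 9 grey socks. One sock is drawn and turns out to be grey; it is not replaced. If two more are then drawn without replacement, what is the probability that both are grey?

4/15

After the first draw, 8 of the remaining 15 socks are grey.
P = 8/15 × 7/14 = 56/210 = 4/15.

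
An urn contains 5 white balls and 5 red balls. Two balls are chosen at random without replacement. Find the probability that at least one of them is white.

7/9

P(no white) = 5/10 × 4/9 = 20/90 = 2/9.
P(at least one) = 1 − 2/9 = 7/9.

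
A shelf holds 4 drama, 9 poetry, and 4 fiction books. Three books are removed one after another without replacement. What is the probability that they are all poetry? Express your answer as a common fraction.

P(all poetry) = 9/17 × 8/16 × 7/15 = 504/4080 = 21/170.

21/170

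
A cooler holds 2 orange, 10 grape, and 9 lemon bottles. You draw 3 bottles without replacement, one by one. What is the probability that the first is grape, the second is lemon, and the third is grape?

Each draw changes the counts, so multiply the conditional probabilities along the sequence:
P = 10/21 × 9/20 × 9/19 = 810/7980 = 27/266.

27/266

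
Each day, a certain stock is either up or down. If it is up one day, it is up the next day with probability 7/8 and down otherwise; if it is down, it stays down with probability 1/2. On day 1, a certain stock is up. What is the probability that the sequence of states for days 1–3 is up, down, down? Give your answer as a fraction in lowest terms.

1/16

Day 1 is given. For each transition, use the conditional probability from the current state:
P(down | up) = 1/8; P(down | down) = 1/2.
P = 1/8 × 1/2 = 1/16.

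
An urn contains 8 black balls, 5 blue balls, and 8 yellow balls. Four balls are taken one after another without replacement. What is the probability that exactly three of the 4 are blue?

One ordering (blue drawn first) has probability 5/21 × 4/20 × 3/19 × 16/18 = 960/143640 = 8/1197.
There are C(4,3) = 4 such orderings, each equally likely, so P = 4 × 8/1197 = 32/1197.

32/1197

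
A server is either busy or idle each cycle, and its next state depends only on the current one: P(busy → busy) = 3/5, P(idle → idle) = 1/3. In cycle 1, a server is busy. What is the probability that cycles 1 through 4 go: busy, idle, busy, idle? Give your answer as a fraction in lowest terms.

8/75

Cycle 1 is given. For each transition, use the conditional probability from the current state:
P(idle | busy) = 2/5; P(busy | idle) = 2/3; P(idle | busy) = 2/5.
P = 2/5 × 2/3 × 2/5 = 8/75.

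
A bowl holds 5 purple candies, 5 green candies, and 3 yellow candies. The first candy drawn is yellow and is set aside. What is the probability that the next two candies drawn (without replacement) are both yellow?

1/66

After the first draw, 2 of the remaining 12 candies are yellow.
P = 2/12 × 1/11 = 2/132 = 1/66.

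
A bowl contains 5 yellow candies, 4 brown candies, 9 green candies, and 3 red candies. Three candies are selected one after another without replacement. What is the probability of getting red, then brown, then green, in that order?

Multiply the probability of each draw given the previous ones:
P = 3/21 × 4/20 × 9/19 = 108/7980 = 9/665.

9/665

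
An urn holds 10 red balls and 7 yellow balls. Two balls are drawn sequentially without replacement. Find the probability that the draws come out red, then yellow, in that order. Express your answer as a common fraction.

Each draw changes the counts, so multiply the conditional probabilities along the sequence:
P = 10/17 × 7/16 = 70/272 = 35/136.

35/136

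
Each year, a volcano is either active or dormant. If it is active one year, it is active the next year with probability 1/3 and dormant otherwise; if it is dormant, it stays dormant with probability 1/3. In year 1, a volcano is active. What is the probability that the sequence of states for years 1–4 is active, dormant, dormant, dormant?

Year 1 is given. For each transition, use the conditional probability from the current state:
P(dormant | active) = 2/3; P(dormant | dormant) = 1/3; P(dormant | dormant) = 1/3.
P = 2/3 × 1/3 × 1/3 = 2/27.

2/27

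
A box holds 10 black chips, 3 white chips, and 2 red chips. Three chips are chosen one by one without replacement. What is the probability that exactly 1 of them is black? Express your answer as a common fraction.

One ordering (black drawn first) has probability 10/15 × 5/14 × 4/13 = 200/2730 = 20/273.
There are C(3,1) = 3 such orderings, each equally likely, so P = 3 × 20/273 = 20/91.

20/91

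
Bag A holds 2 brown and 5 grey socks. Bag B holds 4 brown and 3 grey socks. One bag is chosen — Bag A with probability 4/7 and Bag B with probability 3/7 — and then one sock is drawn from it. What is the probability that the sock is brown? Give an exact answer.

From Bag A: P(brown) = 2/7.
From Bag B: P(brown) = 4/7.
Total probability = (4/7)(2/7) + (3/7)(4/7) = 20/49.

20/49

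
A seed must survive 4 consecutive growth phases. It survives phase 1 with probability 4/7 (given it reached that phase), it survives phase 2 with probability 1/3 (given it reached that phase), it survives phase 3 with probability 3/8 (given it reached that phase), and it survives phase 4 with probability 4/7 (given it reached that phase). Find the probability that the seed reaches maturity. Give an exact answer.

Multiplying along the chain,
P = 4/7 × 1/3 × 3/8 × 4/7 = 48/1176 = 2/49.

2/49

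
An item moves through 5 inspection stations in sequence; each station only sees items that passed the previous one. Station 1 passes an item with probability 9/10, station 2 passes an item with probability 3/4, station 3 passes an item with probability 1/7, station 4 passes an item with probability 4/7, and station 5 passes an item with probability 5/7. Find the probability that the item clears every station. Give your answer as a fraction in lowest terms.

27/686

Each stage is reached only if all earlier stages succeed, so
P = 9/10 × 3/4 × 1/7 × 4/7 × 5/7 = 540/13720 = 27/686.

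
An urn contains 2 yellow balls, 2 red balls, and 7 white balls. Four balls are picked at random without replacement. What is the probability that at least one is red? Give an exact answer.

P(no red) = 9/11 × 8/10 × 7/9 × 6/8 = 3024/7920 = 21/55.
P(at least one) = 1 − 21/55 = 34/55.

34/55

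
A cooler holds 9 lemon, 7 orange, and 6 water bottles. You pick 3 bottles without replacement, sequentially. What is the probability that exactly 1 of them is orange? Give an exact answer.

One ordering (orange drawn first) has probability 7/22 × 15/21 × 14/20 = 1470/9240 = 7/44.
There are C(3,1) = 3 such orderings, each equally likely, so P = 3 × 7/44 = 21/44.

21/44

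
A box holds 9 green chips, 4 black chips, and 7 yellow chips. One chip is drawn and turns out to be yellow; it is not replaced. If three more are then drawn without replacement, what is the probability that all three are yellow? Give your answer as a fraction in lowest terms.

After the first draw, 6 of the remaining 19 chips are yellow.
P = 6/19 × 5/18 × 4/17 = 120/5814 = 20/969.

20/969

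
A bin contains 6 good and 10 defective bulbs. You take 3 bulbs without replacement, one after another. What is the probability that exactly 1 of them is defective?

One ordering (defective drawn first) has probability 10/16 × 6/15 × 5/14 = 300/3360 = 5/56.
There are C(3,1) = 3 such orderings, each equally likely, so P = 3 × 5/56 = 15/56.

15/56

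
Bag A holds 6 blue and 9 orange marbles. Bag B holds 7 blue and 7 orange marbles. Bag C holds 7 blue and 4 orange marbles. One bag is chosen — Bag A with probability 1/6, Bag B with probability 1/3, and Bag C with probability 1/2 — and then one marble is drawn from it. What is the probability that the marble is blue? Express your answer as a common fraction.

91/165

From Bag A: P(blue) = 6/15.
From Bag B: P(blue) = 7/14.
From Bag C: P(blue) = 7/11.
Total probability = (1/6)(6/15) + (1/3)(7/14) + (1/2)(7/11) = 91/165.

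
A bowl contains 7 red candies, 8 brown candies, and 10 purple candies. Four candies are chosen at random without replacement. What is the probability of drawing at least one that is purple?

P(no purple) = 15/25 × 14/24 × 13/23 × 12/22 = 32760/303600 = 273/2530.
P(at least one) = 1 − 273/2530 = 2257/2530.

2257/2530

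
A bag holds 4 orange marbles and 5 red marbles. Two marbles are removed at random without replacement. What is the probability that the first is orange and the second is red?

5/18

Multiply the probability of each draw given the previous ones:
P = 4/9 × 5/8 = 20/72 = 5/18.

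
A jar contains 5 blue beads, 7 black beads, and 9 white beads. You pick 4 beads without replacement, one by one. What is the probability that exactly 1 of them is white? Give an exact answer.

44/133

One ordering (white drawn first) has probability 9/21 × 12/20 × 11/19 × 10/18 = 11880/143640 = 11/133.
There are C(4,1) = 4 such orderings, each equally likely, so P = 4 × 11/133 = 44/133.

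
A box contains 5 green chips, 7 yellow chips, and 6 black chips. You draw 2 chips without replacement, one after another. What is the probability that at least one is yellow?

98/153

P(no yellow) = 11/18 × 10/17 = 110/306 = 55/153.
P(at least one) = 1 − 55/153 = 98/153.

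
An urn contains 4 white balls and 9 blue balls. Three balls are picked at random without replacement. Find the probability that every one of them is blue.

P = 9/13 × 8/12 × 7/11 = 504/1716 = 42/143.

42/143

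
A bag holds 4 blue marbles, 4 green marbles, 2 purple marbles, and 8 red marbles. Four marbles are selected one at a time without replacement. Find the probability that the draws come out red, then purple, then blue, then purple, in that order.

Each draw changes the counts, so multiply the conditional probabilities along the sequence:
P = 8/18 × 2/17 × 4/16 × 1/15 = 64/73440 = 2/2295.

2/2295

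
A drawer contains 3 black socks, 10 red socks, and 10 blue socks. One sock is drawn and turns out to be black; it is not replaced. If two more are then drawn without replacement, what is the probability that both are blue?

15/77

After the first draw, 10 of the remaining 22 socks are blue.
P = 10/22 × 9/21 = 90/462 = 15/77.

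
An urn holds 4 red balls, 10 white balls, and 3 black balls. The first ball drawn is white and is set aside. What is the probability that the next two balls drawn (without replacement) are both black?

1/40

With the first ball removed, 3 black remain out of 16.
P = 3/16 × 2/15 = 6/240 = 1/40.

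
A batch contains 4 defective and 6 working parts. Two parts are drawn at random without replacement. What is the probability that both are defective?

P = 4/10 × 3/9 = 12/90 = 2/15.

2/15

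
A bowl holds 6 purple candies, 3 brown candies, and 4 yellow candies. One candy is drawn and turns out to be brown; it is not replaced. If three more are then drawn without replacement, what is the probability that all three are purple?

1/11

After the first draw, 6 of the remaining 12 candies are purple.
P = 6/12 × 5/11 × 4/10 = 120/1320 = 1/11.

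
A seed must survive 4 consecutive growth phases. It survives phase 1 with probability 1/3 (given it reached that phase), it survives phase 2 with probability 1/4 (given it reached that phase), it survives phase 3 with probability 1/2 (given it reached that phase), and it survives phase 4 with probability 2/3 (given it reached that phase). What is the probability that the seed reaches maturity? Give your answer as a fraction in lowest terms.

1/36

Each stage is reached only if all earlier stages succeed, so
P = 1/3 × 1/4 × 1/2 × 2/3 = 2/72 = 1/36.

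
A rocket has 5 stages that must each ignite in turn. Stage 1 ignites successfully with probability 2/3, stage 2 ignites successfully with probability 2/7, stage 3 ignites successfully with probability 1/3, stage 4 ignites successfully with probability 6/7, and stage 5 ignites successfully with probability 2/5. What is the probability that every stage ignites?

The events are sequential, so multiply the conditional probabilities:
P = 2/3 × 2/7 × 1/3 × 6/7 × 2/5 = 48/2205 = 16/735.

16/735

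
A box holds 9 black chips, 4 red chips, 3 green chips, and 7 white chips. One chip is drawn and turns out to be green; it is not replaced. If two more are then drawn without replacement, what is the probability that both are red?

2/77

With the first chip removed, 4 red remain out of 22.
P = 4/22 × 3/21 = 12/462 = 2/77.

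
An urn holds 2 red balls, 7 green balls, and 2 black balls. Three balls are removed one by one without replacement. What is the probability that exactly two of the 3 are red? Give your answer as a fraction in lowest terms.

3/55

One ordering (red drawn first) has probability 2/11 × 1/10 × 9/9 = 18/990 = 1/55.
There are C(3,2) = 3 such orderings, each equally likely, so P = 3 × 1/55 = 3/55.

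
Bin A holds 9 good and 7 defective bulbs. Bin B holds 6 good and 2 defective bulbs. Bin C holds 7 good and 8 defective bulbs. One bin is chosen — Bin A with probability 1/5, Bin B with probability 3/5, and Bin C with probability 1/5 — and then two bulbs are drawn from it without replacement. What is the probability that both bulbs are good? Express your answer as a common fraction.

59/140

From Bin A: P(both good) = (9/16)(8/15) = 3/10.
From Bin B: P(both good) = (6/8)(5/7) = 15/28.
From Bin C: P(both good) = (7/15)(6/14) = 1/5.
Total probability = (1/5)(3/10) + (3/5)(15/28) + (1/5)(1/5) = 59/140.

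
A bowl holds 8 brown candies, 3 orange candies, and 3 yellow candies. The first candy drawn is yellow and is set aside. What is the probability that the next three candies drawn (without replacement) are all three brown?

With the first candy removed, 8 brown remain out of 13.
P = 8/13 × 7/12 × 6/11 = 336/1716 = 28/143.

28/143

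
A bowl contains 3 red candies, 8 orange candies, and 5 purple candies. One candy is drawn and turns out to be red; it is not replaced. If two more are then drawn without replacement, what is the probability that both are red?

1/105

After the first draw, 2 of the remaining 15 candies are red.
P = 2/15 × 1/14 = 2/210 = 1/105.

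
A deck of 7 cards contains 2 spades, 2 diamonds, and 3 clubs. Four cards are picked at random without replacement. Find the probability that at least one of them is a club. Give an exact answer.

P(no clubs) = 4/7 × 3/6 × 2/5 × 1/4 = 24/840 = 1/35.
P(at least one) = 1 − 1/35 = 34/35.

34/35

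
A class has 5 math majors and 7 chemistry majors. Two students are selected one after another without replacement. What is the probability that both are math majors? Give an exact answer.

5/33

P(every draw is a math major) = 5/12 × 4/11 = 20/132 = 5/33.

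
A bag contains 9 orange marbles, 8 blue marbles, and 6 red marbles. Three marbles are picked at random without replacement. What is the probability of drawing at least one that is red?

1091/1771

P(no red) = 17/23 × 16/22 × 15/21 = 4080/10626 = 680/1771.
P(at least one) = 1 − 680/1771 = 1091/1771.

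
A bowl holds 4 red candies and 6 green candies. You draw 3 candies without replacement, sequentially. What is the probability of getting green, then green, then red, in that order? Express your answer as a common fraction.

1/6

Chain rule:
P = 6/10 × 5/9 × 4/8 = 120/720 = 1/6.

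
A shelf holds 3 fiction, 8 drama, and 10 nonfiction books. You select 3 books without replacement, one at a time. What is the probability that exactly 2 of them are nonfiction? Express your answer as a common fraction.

99/266

One ordering (nonfiction drawn first) has probability 10/21 × 9/20 × 11/19 = 990/7980 = 33/266.
There are C(3,2) = 3 such orderings, each equally likely, so P = 3 × 33/266 = 99/266.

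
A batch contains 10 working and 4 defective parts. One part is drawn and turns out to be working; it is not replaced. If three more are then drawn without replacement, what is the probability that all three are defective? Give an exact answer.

2/143

With the first part removed, 4 defective remain out of 13.
P = 4/13 × 3/12 × 2/11 = 24/1716 = 2/143.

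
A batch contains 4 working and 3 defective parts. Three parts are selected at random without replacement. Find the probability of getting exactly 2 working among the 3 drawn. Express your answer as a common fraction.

One ordering (working drawn first) has probability 4/7 × 3/6 × 3/5 = 36/210 = 6/35.
There are C(3,2) = 3 such orderings, each equally likely, so P = 3 × 6/35 = 18/35.

18/35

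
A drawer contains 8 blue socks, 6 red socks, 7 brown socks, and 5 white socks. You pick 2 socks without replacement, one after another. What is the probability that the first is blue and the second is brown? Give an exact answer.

Each draw changes the counts, so multiply the conditional probabilities along the sequence:
P = 8/26 × 7/25 = 56/650 = 28/325.

28/325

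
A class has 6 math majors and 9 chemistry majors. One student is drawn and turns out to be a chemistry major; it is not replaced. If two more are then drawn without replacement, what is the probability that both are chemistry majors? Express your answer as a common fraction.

4/13

After the first draw, 8 of the remaining 14 students are chemistry majors.
P = 8/14 × 7/13 = 56/182 = 4/13.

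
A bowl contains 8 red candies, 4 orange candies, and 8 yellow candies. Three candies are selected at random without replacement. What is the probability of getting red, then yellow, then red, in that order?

56/855

Each draw changes the counts, so multiply the conditional probabilities along the sequence:
P = 8/20 × 8/19 × 7/18 = 448/6840 = 56/855.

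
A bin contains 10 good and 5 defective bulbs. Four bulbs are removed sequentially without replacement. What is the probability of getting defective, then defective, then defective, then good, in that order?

5/273

Multiply the probability of each draw given the previous ones:
P = 5/15 × 4/14 × 3/13 × 10/12 = 600/32760 = 5/273.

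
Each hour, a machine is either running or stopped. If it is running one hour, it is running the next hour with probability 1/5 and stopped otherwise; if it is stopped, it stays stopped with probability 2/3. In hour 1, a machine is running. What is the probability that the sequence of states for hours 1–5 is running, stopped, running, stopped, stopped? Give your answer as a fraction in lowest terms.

Hour 1 is given. For each transition, use the conditional probability from the current state:
P(stopped | running) = 4/5; P(running | stopped) = 1/3; P(stopped | running) = 4/5; P(stopped | stopped) = 2/3.
P = 4/5 × 1/3 × 4/5 × 2/3 = 32/225.

32/225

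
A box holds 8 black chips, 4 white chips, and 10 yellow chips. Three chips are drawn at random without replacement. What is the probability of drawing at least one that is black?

P(no black) = 14/22 × 13/21 × 12/20 = 2184/9240 = 13/55.
P(at least one) = 1 − 13/55 = 42/55.

42/55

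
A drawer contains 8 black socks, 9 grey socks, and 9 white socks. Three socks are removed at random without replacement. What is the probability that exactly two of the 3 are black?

63/325

One ordering (black drawn first) has probability 8/26 × 7/25 × 18/24 = 1008/15600 = 21/325.
There are C(3,2) = 3 such orderings, each equally likely, so P = 3 × 21/325 = 63/325.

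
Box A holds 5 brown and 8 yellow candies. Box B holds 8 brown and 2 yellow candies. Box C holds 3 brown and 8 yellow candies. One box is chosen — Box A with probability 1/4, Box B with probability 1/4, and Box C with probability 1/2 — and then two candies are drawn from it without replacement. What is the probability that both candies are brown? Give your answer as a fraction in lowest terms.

From Box A: P(both brown) = (5/13)(4/12) = 5/39.
From Box B: P(both brown) = (8/10)(7/9) = 28/45.
From Box C: P(both brown) = (3/11)(2/10) = 3/55.
Total probability = (1/4)(5/39) + (1/4)(28/45) + (1/2)(3/55) = 5531/25740.

5531/25740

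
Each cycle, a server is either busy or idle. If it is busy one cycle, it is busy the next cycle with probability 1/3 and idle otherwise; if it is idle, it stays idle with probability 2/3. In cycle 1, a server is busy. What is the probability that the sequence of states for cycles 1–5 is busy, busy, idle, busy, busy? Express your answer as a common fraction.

Cycle 1 is given. For each transition, use the conditional probability from the current state:
P(busy | busy) = 1/3; P(idle | busy) = 2/3; P(busy | idle) = 1/3; P(busy | busy) = 1/3.
P = 1/3 × 2/3 × 1/3 × 1/3 = 2/81.

2/81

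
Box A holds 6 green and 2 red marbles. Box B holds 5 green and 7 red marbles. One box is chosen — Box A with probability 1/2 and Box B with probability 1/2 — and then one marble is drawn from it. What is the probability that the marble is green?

From Box A: P(green) = 6/8.
From Box B: P(green) = 5/12.
Total probability = (1/2)(6/8) + (1/2)(5/12) = 7/12.

7/12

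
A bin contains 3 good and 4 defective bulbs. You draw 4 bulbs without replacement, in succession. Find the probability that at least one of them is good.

34/35

P(no good) = 4/7 × 3/6 × 2/5 × 1/4 = 24/840 = 1/35.
P(at least one) = 1 − 1/35 = 34/35.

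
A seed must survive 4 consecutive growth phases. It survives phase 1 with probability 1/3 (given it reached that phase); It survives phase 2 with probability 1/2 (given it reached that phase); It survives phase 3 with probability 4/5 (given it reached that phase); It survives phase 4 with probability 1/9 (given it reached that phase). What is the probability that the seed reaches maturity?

2/135

Each stage is reached only if all earlier stages succeed, so
P = 1/3 × 1/2 × 4/5 × 1/9 = 4/270 = 2/135.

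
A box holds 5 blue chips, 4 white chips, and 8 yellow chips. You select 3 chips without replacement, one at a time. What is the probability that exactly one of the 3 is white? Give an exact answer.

39/85

One ordering (white drawn first) has probability 4/17 × 13/16 × 12/15 = 624/4080 = 13/85.
There are C(3,1) = 3 such orderings, each equally likely, so P = 3 × 13/85 = 39/85.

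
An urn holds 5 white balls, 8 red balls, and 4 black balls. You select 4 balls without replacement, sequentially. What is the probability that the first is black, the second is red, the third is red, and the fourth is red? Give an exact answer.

Chain rule:
P = 4/17 × 8/16 × 7/15 × 6/14 = 1344/57120 = 2/85.

2/85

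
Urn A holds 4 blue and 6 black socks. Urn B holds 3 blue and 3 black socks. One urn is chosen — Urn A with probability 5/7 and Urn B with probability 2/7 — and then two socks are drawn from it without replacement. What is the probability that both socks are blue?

From Urn A: P(both blue) = (4/10)(3/9) = 2/15.
From Urn B: P(both blue) = (3/6)(2/5) = 1/5.
Total probability = (5/7)(2/15) + (2/7)(1/5) = 16/105.

16/105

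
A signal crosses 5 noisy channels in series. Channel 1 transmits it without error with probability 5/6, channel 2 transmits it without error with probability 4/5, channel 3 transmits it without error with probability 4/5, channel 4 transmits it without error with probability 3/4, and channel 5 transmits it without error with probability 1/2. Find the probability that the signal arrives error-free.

1/5

The events are sequential, so multiply the conditional probabilities:
P = 5/6 × 4/5 × 4/5 × 3/4 × 1/2 = 240/1200 = 1/5.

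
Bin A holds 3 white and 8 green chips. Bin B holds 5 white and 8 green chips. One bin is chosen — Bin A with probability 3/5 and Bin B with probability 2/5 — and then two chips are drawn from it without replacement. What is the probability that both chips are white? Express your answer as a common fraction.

901/10725

From Bin A: P(both white) = (3/11)(2/10) = 3/55.
From Bin B: P(both white) = (5/13)(4/12) = 5/39.
Total probability = (3/5)(3/55) + (2/5)(5/39) = 901/10725.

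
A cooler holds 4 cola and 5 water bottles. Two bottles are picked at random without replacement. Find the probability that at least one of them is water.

P(no water) = 4/9 × 3/8 = 12/72 = 1/6.
P(at least one) = 1 − 1/6 = 5/6.

5/6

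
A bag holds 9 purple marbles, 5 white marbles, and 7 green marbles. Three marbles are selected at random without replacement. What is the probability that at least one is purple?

P(no purple) = 12/21 × 11/20 × 10/19 = 1320/7980 = 22/133.
P(at least one) = 1 − 22/133 = 111/133.

111/133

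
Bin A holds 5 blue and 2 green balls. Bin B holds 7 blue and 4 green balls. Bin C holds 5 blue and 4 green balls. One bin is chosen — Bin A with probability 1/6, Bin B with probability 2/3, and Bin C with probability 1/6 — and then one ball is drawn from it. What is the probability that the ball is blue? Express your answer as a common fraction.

From Bin A: P(blue) = 5/7.
From Bin B: P(blue) = 7/11.
From Bin C: P(blue) = 5/9.
Total probability = (1/6)(5/7) + (2/3)(7/11) + (1/6)(5/9) = 1322/2079.

1322/2079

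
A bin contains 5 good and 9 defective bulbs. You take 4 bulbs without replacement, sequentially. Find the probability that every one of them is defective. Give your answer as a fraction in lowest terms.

P = 9/14 × 8/13 × 7/12 × 6/11 = 3024/24024 = 18/143.

18/143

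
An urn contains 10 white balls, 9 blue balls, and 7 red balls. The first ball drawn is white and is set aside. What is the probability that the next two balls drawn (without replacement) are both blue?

3/25

After the first draw, 9 of the remaining 25 balls are blue.
P = 9/25 × 8/24 = 72/600 = 3/25.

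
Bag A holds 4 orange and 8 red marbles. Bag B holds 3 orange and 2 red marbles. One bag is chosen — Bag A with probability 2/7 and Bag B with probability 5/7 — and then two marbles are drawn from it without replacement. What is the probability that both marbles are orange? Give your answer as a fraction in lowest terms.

37/154

From Bag A: P(both orange) = (4/12)(3/11) = 1/11.
From Bag B: P(both orange) = (3/5)(2/4) = 3/10.
Total probability = (2/7)(1/11) + (5/7)(3/10) = 37/154.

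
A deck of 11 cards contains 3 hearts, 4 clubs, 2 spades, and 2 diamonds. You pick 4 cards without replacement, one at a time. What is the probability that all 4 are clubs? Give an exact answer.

P(all clubs) = 4/11 × 3/10 × 2/9 × 1/8 = 24/7920 = 1/330.

1/330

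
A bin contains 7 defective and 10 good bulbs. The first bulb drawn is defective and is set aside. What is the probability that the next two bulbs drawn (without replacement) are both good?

3/8

With the first bulb removed, 10 good remain out of 16.
P = 10/16 × 9/15 = 90/240 = 3/8.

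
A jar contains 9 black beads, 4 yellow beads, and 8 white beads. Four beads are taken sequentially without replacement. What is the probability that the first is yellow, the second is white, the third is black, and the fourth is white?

Chain rule:
P = 4/21 × 8/20 × 9/19 × 7/18 = 2016/143640 = 4/285.

4/285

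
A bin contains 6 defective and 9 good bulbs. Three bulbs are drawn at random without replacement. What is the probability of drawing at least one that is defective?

P(no defective) = 9/15 × 8/14 × 7/13 = 504/2730 = 12/65.
P(at least one) = 1 − 12/65 = 53/65.

53/65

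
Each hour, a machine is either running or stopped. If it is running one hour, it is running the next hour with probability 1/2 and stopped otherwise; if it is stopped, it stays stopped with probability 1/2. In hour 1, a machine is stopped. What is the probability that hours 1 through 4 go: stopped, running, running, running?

1/8

Hour 1 is given. For each transition, use the conditional probability from the current state:
P(running | stopped) = 1/2; P(running | running) = 1/2; P(running | running) = 1/2.
P = 1/2 × 1/2 × 1/2 = 1/8.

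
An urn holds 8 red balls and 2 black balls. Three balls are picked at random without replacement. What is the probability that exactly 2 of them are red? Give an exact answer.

One ordering (red drawn first) has probability 8/10 × 7/9 × 2/8 = 112/720 = 7/45.
There are C(3,2) = 3 such orderings, each equally likely, so P = 3 × 7/45 = 7/15.

7/15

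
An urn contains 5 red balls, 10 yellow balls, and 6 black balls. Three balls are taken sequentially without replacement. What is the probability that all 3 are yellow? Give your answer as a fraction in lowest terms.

12/133

P(all yellow) = 10/21 × 9/20 × 8/19 = 720/7980 = 12/133.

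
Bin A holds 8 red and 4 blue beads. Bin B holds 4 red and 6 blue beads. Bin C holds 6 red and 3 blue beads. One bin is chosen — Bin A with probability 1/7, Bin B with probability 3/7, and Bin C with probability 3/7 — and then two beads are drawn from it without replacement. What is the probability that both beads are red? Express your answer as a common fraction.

1369/4620

From Bin A: P(both red) = (8/12)(7/11) = 14/33.
From Bin B: P(both red) = (4/10)(3/9) = 2/15.
From Bin C: P(both red) = (6/9)(5/8) = 5/12.
Total probability = (1/7)(14/33) + (3/7)(2/15) + (3/7)(5/12) = 1369/4620.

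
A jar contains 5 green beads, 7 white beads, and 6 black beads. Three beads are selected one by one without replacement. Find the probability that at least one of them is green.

265/408

P(no green) = 13/18 × 12/17 × 11/16 = 1716/4896 = 143/408.
P(at least one) = 1 − 143/408 = 265/408.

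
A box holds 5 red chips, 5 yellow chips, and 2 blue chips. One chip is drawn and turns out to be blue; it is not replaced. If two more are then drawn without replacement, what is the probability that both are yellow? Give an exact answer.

With the first chip removed, 5 yellow remain out of 11.
P = 5/11 × 4/10 = 20/110 = 2/11.

2/11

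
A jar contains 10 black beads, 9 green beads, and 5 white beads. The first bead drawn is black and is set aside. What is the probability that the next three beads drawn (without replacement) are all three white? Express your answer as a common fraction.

10/1771

After the first draw, 5 of the remaining 23 beads are white.
P = 5/23 × 4/22 × 3/21 = 60/10626 = 10/1771.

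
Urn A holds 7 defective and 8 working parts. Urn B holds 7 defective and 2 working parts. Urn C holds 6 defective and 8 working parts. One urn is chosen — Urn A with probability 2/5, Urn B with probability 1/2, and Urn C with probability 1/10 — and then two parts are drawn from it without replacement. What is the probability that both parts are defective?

From Urn A: P(both defective) = (7/15)(6/14) = 1/5.
From Urn B: P(both defective) = (7/9)(6/8) = 7/12.
From Urn C: P(both defective) = (6/14)(5/13) = 15/91.
Total probability = (2/5)(1/5) + (1/2)(7/12) + (1/10)(15/91) = 21193/54600.

21193/54600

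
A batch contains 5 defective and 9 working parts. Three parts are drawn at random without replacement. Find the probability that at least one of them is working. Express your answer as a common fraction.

177/182

P(no working) = 5/14 × 4/13 × 3/12 = 60/2184 = 5/182.
P(at least one) = 1 − 5/182 = 177/182.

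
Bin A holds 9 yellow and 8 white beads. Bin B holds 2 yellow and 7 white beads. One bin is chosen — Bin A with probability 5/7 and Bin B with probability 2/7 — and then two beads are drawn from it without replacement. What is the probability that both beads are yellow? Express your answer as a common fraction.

From Bin A: P(both yellow) = (9/17)(8/16) = 9/34.
From Bin B: P(both yellow) = (2/9)(1/8) = 1/36.
Total probability = (5/7)(9/34) + (2/7)(1/36) = 211/1071.

211/1071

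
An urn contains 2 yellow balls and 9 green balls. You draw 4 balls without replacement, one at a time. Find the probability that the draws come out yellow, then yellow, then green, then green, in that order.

Each draw changes the counts, so multiply the conditional probabilities along the sequence:
P = 2/11 × 1/10 × 9/9 × 8/8 = 144/7920 = 1/55.

1/55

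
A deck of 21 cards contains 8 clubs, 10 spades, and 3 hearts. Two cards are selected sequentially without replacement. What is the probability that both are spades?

3/14

P(all spades) = 10/21 × 9/20 = 90/420 = 3/14.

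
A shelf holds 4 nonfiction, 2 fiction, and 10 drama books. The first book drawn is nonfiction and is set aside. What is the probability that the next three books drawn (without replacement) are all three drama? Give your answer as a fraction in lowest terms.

With the first book removed, 10 drama remain out of 15.
P = 10/15 × 9/14 × 8/13 = 720/2730 = 24/91.

24/91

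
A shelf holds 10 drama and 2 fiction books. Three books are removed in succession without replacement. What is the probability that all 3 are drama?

6/11

P(all drama) = 10/12 × 9/11 × 8/10 = 720/1320 = 6/11.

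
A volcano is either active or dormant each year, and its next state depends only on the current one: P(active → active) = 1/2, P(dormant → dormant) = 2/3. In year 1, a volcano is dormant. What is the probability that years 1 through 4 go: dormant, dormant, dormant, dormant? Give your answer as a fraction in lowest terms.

Year 1 is given. For each transition, use the conditional probability from the current state:
P(dormant | dormant) = 2/3; P(dormant | dormant) = 2/3; P(dormant | dormant) = 2/3.
P = 2/3 × 2/3 × 2/3 = 8/27.

8/27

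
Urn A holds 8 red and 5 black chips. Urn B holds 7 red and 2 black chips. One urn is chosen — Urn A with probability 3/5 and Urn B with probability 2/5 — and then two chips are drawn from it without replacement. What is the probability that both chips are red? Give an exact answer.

From Urn A: P(both red) = (8/13)(7/12) = 14/39.
From Urn B: P(both red) = (7/9)(6/8) = 7/12.
Total probability = (3/5)(14/39) + (2/5)(7/12) = 35/78.

35/78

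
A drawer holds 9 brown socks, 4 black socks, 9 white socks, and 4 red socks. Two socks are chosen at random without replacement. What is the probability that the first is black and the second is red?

8/325

Each draw changes the counts, so multiply the conditional probabilities along the sequence:
P = 4/26 × 4/25 = 16/650 = 8/325.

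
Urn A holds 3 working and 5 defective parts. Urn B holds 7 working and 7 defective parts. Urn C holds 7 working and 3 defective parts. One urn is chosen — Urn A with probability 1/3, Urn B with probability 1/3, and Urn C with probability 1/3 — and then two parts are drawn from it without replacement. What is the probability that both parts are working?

From Urn A: P(both working) = (3/8)(2/7) = 3/28.
From Urn B: P(both working) = (7/14)(6/13) = 3/13.
From Urn C: P(both working) = (7/10)(6/9) = 7/15.
Total probability = (1/3)(3/28) + (1/3)(3/13) + (1/3)(7/15) = 4393/16380.

4393/16380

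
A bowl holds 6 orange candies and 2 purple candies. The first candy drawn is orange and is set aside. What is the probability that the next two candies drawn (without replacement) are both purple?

After the first draw, 2 of the remaining 7 candies are purple.
P = 2/7 × 1/6 = 2/42 = 1/21.

1/21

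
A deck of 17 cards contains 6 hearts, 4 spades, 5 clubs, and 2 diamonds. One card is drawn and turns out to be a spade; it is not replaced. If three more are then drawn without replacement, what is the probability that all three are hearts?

After the first draw, 6 of the remaining 16 cards are hearts.
P = 6/16 × 5/15 × 4/14 = 120/3360 = 1/28.

1/28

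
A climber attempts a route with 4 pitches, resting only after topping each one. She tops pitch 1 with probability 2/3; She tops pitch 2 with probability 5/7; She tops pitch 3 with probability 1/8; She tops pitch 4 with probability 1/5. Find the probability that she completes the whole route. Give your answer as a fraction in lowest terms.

1/84

Multiplying along the chain,
P = 2/3 × 5/7 × 1/8 × 1/5 = 10/840 = 1/84.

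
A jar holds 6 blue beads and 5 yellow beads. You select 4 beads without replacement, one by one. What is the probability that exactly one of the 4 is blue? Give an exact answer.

One ordering (blue drawn first) has probability 6/11 × 5/10 × 4/9 × 3/8 = 360/7920 = 1/22.
There are C(4,1) = 4 such orderings, each equally likely, so P = 4 × 1/22 = 2/11.

2/11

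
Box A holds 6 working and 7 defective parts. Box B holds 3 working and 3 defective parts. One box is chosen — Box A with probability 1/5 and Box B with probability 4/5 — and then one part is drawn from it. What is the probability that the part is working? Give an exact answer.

From Box A: P(working) = 6/13.
From Box B: P(working) = 3/6.
Total probability = (1/5)(6/13) + (4/5)(3/6) = 32/65.

32/65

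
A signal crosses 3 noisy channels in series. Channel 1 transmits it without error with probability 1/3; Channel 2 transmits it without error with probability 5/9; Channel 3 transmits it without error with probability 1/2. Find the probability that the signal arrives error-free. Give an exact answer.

5/54

The events are sequential, so multiply the conditional probabilities:
P = 1/3 × 5/9 × 1/2 = 5/54.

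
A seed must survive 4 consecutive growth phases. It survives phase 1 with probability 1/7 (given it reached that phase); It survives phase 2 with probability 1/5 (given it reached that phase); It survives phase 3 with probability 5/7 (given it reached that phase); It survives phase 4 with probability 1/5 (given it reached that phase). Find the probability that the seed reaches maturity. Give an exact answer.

1/245

Multiplying along the chain,
P = 1/7 × 1/5 × 5/7 × 1/5 = 5/1225 = 1/245.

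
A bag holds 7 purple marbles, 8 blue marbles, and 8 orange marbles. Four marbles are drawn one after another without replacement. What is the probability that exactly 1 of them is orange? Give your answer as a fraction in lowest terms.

One ordering (orange drawn first) has probability 8/23 × 15/22 × 14/21 × 13/20 = 21840/212520 = 26/253.
There are C(4,1) = 4 such orderings, each equally likely, so P = 4 × 26/253 = 104/253.

104/253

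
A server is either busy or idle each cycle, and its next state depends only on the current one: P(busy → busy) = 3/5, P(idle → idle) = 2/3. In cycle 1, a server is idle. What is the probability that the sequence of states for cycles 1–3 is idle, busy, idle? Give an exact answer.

Cycle 1 is given. For each transition, use the conditional probability from the current state:
P(busy | idle) = 1/3; P(idle | busy) = 2/5.
P = 1/3 × 2/5 = 2/15.

2/15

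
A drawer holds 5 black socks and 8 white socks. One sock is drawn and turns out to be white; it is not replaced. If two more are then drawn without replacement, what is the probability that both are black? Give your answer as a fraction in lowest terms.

With the first sock removed, 5 black remain out of 12.
P = 5/12 × 4/11 = 20/132 = 5/33.

5/33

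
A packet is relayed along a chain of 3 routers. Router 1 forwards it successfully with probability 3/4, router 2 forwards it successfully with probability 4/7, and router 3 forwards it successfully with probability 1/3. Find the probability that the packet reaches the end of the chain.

Multiplying along the chain,
P = 3/4 × 4/7 × 1/3 = 12/84 = 1/7.

1/7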